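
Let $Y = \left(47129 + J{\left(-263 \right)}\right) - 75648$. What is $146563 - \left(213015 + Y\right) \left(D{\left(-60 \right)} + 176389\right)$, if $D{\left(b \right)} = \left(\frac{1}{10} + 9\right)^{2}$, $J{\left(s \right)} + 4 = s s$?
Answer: $- \frac{4476386923341}{100} \approx -4.4764 \cdot 10^{10}$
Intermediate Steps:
$J{\left(s \right)} = -4 + s^{2}$ ($J{\left(s \right)} = -4 + s s = -4 + s^{2}$)
$Y = 40646$ ($Y = \left(47129 - \left(4 - \left(-263\right)^{2}\right)\right) - 75648 = \left(47129 + \left(-4 + 69169\right)\right) - 75648 = \left(47129 + 69165\right) - 75648 = 116294 - 75648 = 40646$)
$D{\left(b \right)} = \frac{8281}{100}$ ($D{\left(b \right)} = \left(\frac{1}{10} + 9\right)^{2} = \left(\frac{91}{10}\right)^{2} = \frac{8281}{100}$)
$146563 - \left(213015 + Y\right) \left(D{\left(-60 \right)} + 176389\right) = 146563 - \left(213015 + 40646\right) \left(\frac{8281}{100} + 176389\right) = 146563 - 253661 \cdot \frac{17647181}{100} = 146563 - \frac{4476401579641}{100} = - \frac{4476386923341}{100}$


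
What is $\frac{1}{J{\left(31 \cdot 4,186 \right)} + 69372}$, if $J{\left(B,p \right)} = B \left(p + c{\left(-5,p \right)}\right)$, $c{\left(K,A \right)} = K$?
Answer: $\frac{1}{91816} \approx 1.0891 \cdot 10^{-5}$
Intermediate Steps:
$J{\left(B,p \right)} = B \left(-5 + p\right)$ ($J{\left(B,p \right)} = B \left(p - 5\right) = B \left(-5 + p\right)$)
$\frac{1}{J{\left(31 \cdot 4,186 \right)} + 69372} = \frac{1}{31 \cdot 4 \left(-5 + 186\right) + 69372} = \frac{1}{124 \cdot 181 + 69372} = \frac{1}{22444 + 69372} = \frac{1}{91816}$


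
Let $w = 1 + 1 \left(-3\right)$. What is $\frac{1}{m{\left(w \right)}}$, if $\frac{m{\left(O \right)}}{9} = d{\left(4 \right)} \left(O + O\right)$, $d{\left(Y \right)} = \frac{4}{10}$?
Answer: $- \frac{5}{72} \approx -0.069444$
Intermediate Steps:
$w = -2$ ($w = 1 - 3 = -2$)
$d{\left(Y \right)} = \frac{2}{5}$ ($d{\left(Y \right)} = 4 \cdot \frac{1}{10} = \frac{2}{5}$)
$m{\left(O \right)} = \frac{36 O}{5}$ ($m{\left(O \right)} = 9 \frac{2 \left(O + O\right)}{5} = 9 \frac{2 \cdot 2 O}{5} = 9 \frac{4 O}{5} = \frac{36 O}{5}$)
$\frac{1}{m{\left(w \right)}} = \frac{1}{\frac{36}{5} \left(-2\right)} = \frac{1}{- \frac{72}{5}} = - \frac{5}{72}$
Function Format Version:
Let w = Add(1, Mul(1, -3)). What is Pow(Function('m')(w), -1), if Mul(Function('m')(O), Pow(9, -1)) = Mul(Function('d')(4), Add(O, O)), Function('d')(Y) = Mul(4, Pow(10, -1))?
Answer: Rational(-5, 72) ≈ -0.069444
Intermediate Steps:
w = -2 (w = Add(1, -3) = -2)
Function('d')(Y) = Rational(2, 5) (Function('d')(Y) = Mul(4, Rational(1, 10)) = Rational(2, 5))
Function('m')(O) = Mul(Rational(36, 5), O) (Function('m')(O) = Mul(9, Mul(Rational(2, 5), Add(O, O))) = Mul(9, Mul(Rational(2, 5), Mul(2, O))) = Mul(9, Mul(Rational(4, 5), O)) = Mul(Rational(36, 5), O))
Pow(Function('m')(w), -1) = Pow(Mul(Rational(36, 5), -2), -1) = Pow(Rational(-72, 5), -1) = Rational(-5, 72)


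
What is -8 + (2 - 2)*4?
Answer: -8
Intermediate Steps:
-8 + (2 - 2)*4 = -8 + 0*4 = -8 + 0 = -8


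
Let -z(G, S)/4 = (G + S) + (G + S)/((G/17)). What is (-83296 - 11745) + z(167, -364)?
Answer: -15726855/167 ≈ -94173.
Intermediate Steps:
z(G, S) = -4*G - 4*S - 68*(G + S)/G (z(G, S) = -4*((G + S) + (G + S)/((G/17))) = -4*((G + S) + (G + S)*(17/G)) = -4*((G + S) + 17*(G + S)/G) = -4*(G + S + 17*(G + S)/G) = -4*G - 4*S - 68*(G + S)/G)
(-83296 - 11745) + z(167, -364) = (-83296 - 11745) + 4*(-17*(-364) - 1*167*(17 + 167 - 364))/167 = -95041 + 4*(1/167)*(6188 - 1*167*(-180)) = -95041 + 4*(1/167)*(6188 + 30060) = -95041 + 4*(1/167)*36248 = -95041 + 144992/167 = -15726855/167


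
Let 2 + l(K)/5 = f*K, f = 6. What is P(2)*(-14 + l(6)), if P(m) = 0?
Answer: 0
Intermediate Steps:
l(K) = -10 + 30*K (l(K) = -10 + 5*(6*K) = -10 + 30*K)
P(2)*(-14 + l(6)) = 0*(-14 + (-10 + 30*6)) = 0*(-14 + (-10 + 180)) = 0*(-14 + 170) = 0*156 = 0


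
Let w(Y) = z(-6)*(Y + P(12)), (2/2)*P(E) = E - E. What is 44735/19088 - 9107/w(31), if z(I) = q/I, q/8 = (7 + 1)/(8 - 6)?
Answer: 16990369/295864 ≈ 57.426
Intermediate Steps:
P(E) = 0 (P(E) = E - E = 0)
q = 32 (q = 8*((7 + 1)/(8 - 6)) = 8*(8/2) = 8*(8*(1/2)) = 8*4 = 32)
z(I) = 32/I
w(Y) = -16*Y/3 (w(Y) = (32/(-6))*(Y + 0) = (32*(-1/6))*Y = -16*Y/3)
44735/19088 - 9107/w(31) = 44735/19088 - 9107/((-16/3*31)) = 44735*(1/19088) - 9107/(-496/3) = 44735/19088 - 9107*(-3/496) = 44735/19088 + 27321/496 = 16990369/295864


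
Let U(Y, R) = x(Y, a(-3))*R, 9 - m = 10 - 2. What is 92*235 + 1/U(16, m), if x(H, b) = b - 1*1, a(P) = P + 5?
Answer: 21621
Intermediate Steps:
a(P) = 5 + P
m = 1 (m = 9 - (10 - 2) = 9 - 1*8 = 9 - 8 = 1)
x(H, b) = -1 + b (x(H, b) = b - 1 = -1 + b)
U(Y, R) = R (U(Y, R) = (-1 + (5 - 3))*R = (-1 + 2)*R = 1*R = R)
92*235 + 1/U(16, m) = 92*235 + 1/1 = 21620 + 1 = 21621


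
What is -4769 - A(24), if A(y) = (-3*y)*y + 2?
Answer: -3043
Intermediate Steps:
A(y) = 2 - 3*y² (A(y) = -3*y² + 2 = 2 - 3*y²)
-4769 - A(24) = -4769 - (2 - 3*24²) = -4769 - (2 - 3*576) = -4769 - (2 - 1728) = -4769 - 1*(-1726) = -4769 + 1726 = -3043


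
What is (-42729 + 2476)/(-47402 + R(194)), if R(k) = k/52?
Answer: 1046578/1232355 ≈ 0.84925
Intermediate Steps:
R(k) = k/52 (R(k) = k*(1/52) = k/52)
(-42729 + 2476)/(-47402 + R(194)) = (-42729 + 2476)/(-47402 + (1/52)*194) = -40253/(-47402 + 97/26) = -40253/(-1232355/26) = -40253*(-26/1232355) = 1046578/1232355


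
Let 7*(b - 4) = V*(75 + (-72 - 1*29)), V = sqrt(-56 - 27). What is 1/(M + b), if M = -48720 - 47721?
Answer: -4725413/455704709589 + 182*I*sqrt(83)/455704709589 ≈ -1.0369e-5 + 3.6385e-9*I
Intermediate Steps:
V = I*sqrt(83) (V = sqrt(-83) = I*sqrt(83) ≈ 9.1104*I)
M = -96441
b = 4 - 26*I*sqrt(83)/7 (b = 4 + ((I*sqrt(83))*(75 + (-72 - 1*29)))/7 = 4 + ((I*sqrt(83))*(75 + (-72 - 29)))/7 = 4 + ((I*sqrt(83))*(75 - 101))/7 = 4 + ((I*sqrt(83))*(-26))/7 = 4 + (-26*I*sqrt(83))/7 = 4 - 26*I*sqrt(83)/7 ≈ 4.0 - 33.839*I)
1/(M + b) = 1/(-96441 + (4 - 26*I*sqrt(83)/7)) = 1/(-96437 - 26*I*sqrt(83)/7)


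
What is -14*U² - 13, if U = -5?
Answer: -363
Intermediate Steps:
-14*U² - 13 = -14*(-5)² - 13 = -14*25 - 13 = -350 - 13 = -363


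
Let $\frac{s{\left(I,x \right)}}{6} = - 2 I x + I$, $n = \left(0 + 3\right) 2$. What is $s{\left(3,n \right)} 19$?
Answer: $-3762$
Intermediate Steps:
$n = 6$ ($n = 3 \cdot 2 = 6$)
$s{\left(I,x \right)} = 6 I - 12 I x$ ($s{\left(I,x \right)} = 6 \left(- 2 I x + I\right) = 6 \left(I - 2 I x\right) = 6 I - 12 I x$)
$s{\left(3,n \right)} 19 = 6 \cdot 3 \left(1 - 12\right) 19 = 6 \cdot 3 \left(-11\right) 19 = \left(-198\right) 19 = -3762$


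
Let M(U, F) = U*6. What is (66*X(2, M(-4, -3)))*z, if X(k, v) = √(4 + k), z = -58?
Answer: -3828*√6 ≈ -9376.6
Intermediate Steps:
M(U, F) = 6*U
(66*X(2, M(-4, -3)))*z = (66*√(4 + 2))*(-58) = (66*√6)*(-58) = -3828*√6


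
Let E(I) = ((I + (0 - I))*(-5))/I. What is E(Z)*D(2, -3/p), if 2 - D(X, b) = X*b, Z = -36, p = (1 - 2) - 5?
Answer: 0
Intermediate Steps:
p = -6 (p = -1 - 5 = -6)
E(I) = 0 (E(I) = ((I - I)*(-5))/I = (0*(-5))/I = 0/I = 0)
D(X, b) = 2 - X*b
E(Z)*D(2, -3/p) = 0*(2 - 1*2*(-3/(-6))) = 0*(2 - 1*2*(-3*(-⅙))) = 0*(2 - 1*2*½) = 0*(2 - 1) = 0*1 = 0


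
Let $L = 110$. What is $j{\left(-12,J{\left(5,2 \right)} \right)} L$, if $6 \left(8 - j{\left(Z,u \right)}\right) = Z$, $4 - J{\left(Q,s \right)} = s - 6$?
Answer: $1100$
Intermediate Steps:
$J{\left(Q,s \right)} = 10 - s$ ($J{\left(Q,s \right)} = 4 - \left(s - 6\right) = 4 - \left(-6 + s\right) = 10 - s$)
$j{\left(Z,u \right)} = 8 - \frac{Z}{6}$
$j{\left(-12,J{\left(5,2 \right)} \right)} L = \left(8 - -2\right) 110 = \left(8 + 2\right) 110 = 10 \cdot 110 = 1100$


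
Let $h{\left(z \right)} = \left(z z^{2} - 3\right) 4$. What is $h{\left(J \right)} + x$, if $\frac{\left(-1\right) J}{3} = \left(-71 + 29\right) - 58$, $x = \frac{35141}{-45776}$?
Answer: $\frac{4943807415547}{45776} \approx 1.08 \cdot 10^{8}$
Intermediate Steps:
$x = - \frac{35141}{45776}$ ($x = 35141 \left(- \frac{1}{45776}\right) = - \frac{35141}{45776} \approx -0.76767$)
$J = 300$ ($J = - 3 \left(\left(-71 + 29\right) - 58\right) = - 3 \left(-42 - 58\right) = \left(-3\right) \left(-100\right) = 300$)
$h{\left(z \right)} = -12 + 4 z^{3}$ ($h{\left(z \right)} = \left(z^{3} - 3\right) 4 = \left(-3 + z^{3}\right) 4 = -12 + 4 z^{3}$)
$h{\left(J \right)} + x = \left(-12 + 4 \cdot 300^{3}\right) - \frac{35141}{45776} = \left(-12 + 4 \cdot 27000000\right) - \frac{35141}{45776} = \left(-12 + 108000000\right) - \frac{35141}{45776} = 107999988 - \frac{35141}{45776} = \frac{4943807415547}{45776}$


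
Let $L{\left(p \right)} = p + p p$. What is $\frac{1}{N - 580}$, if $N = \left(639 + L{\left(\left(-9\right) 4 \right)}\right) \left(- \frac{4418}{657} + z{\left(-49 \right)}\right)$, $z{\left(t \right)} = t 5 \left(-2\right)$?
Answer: $\frac{73}{66952692} \approx 1.0903 \cdot 10^{-6}$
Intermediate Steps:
$z{\left(t \right)} = - 10 t$ ($z{\left(t \right)} = 5 t \left(-2\right) = - 10 t$)
$L{\left(p \right)} = p + p^{2}$
$N = \frac{66995032}{73}$ ($N = \left(639 + \left(-9\right) 4 \left(1 - 36\right)\right) \left(- \frac{4418}{657} - -490\right) = \left(639 - 36 \left(1 - 36\right)\right) \left(\left(-4418\right) \frac{1}{657} + 490\right) = \left(639 - -1260\right) \left(- \frac{4418}{657} + 490\right) = \left(639 + 1260\right) \frac{317512}{657} = 1899 \cdot \frac{317512}{657} = \frac{66995032}{73} \approx 9.1774 \cdot 10^{5}$)
$\frac{1}{N - 580} = \frac{1}{\frac{66995032}{73} - 580} = \frac{1}{\frac{66952692}{73}} = \frac{73}{66952692}$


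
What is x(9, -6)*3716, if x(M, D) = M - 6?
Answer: 11148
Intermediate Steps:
x(M, D) = -6 + M
x(9, -6)*3716 = (-6 + 9)*3716 = 3*3716 = 11148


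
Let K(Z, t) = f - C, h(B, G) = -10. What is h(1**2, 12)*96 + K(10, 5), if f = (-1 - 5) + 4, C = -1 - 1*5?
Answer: -956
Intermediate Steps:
C = -6 (C = -1 - 5 = -6)
f = -2 (f = -6 + 4 = -2)
K(Z, t) = 4 (K(Z, t) = -2 - 1*(-6) = -2 + 6 = 4)
h(1**2, 12)*96 + K(10, 5) = -10*96 + 4 = -960 + 4 = -956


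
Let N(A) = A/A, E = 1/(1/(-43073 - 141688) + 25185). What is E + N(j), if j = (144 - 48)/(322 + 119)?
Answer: 4653390545/4653205784 ≈ 1.0000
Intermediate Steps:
j = 32/147 (j = 96/441 = 96*(1/441) = 32/147 ≈ 0.21769)
E = 184761/4653205784 (E = 1/(1/(-184761) + 25185) = 1/(-1/184761 + 25185) = 1/(4653205784/184761) = 184761/4653205784 ≈ 3.9706e-5)
N(A) = 1
E + N(j) = 184761/4653205784 + 1 = 4653390545/4653205784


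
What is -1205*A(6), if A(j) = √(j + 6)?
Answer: -2410*√3 ≈ -4174.2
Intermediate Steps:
A(j) = √(6 + j)
-1205*A(6) = -1205*√(6 + 6) = -2410*√3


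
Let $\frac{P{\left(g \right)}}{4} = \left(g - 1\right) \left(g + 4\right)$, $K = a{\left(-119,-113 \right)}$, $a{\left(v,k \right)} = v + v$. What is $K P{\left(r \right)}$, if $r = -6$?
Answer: $-13328$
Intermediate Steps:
$a{\left(v,k \right)} = 2 v$
$K = -238$ ($K = 2 \left(-119\right) = -238$)
$P{\left(g \right)} = 4 \left(-1 + g\right) \left(4 + g\right)$ ($P{\left(g \right)} = 4 \left(g - 1\right) \left(g + 4\right) = 4 \left(-1 + g\right) \left(4 + g\right)$)
$K P{\left(r \right)} = - 238 \left(-16 + 4 \left(-6\right)^{2} + 12 \left(-6\right)\right) = - 238 \left(-16 + 4 \cdot 36 - 72\right) = - 238 \left(-16 + 144 - 72\right) = \left(-238\right) 56 = -13328$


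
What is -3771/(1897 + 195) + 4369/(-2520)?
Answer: -4660717/1317960 ≈ -3.5363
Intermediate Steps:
-3771/(1897 + 195) + 4369/(-2520) = -3771/2092 + 4369*(-1/2520) = -3771*1/2092 - 4369/2520 = -3771/2092 - 4369/2520 = -4660717/1317960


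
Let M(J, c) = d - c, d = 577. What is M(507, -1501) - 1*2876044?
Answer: -2873966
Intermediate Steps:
M(J, c) = 577 - c
M(507, -1501) - 1*2876044 = (577 - 1*(-1501)) - 1*2876044 = (577 + 1501) - 2876044 = 2078 - 2876044 = -2873966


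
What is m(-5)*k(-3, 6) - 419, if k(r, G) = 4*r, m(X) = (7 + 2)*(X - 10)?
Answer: 1201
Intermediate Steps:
m(X) = -90 + 9*X (m(X) = 9*(-10 + X) = -90 + 9*X)
m(-5)*k(-3, 6) - 419 = (-90 + 9*(-5))*(4*(-3)) - 419 = (-90 - 45)*(-12) - 419 = -135*(-12) - 419 = 1620 - 419 = 1201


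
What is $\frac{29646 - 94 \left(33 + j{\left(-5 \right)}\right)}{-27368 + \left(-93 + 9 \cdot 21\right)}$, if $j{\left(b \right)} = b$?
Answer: $- \frac{13507}{13636} \approx -0.99054$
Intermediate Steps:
$\frac{29646 - 94 \left(33 + j{\left(-5 \right)}\right)}{-27368 + \left(-93 + 9 \cdot 21\right)} = \frac{29646 - 94 \left(33 - 5\right)}{-27368 + \left(-93 + 9 \cdot 21\right)} = \frac{29646 - 2632}{-27368 + \left(-93 + 189\right)} = \frac{29646 - 2632}{-27368 + 96} = \frac{27014}{-27272} = 27014 \left(- \frac{1}{27272}\right) = - \frac{13507}{13636}$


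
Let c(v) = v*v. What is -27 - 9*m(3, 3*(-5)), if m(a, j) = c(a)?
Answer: -108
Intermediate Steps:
c(v) = v**2
m(a, j) = a**2
-27 - 9*m(3, 3*(-5)) = -27 - 9*3**2 = -27 - 9*9 = -27 - 81 = -108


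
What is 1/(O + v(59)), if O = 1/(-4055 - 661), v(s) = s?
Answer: 4716/278243 ≈ 0.016949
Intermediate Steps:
O = -1/4716 (O = 1/(-4716) = -1/4716 ≈ -0.00021204)
1/(O + v(59)) = 1/(-1/4716 + 59) = 1/(278243/4716) = 4716/278243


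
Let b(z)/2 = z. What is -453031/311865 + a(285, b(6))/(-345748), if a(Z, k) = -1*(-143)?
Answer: -12052242991/8294361540 ≈ -1.4531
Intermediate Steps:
b(z) = 2*z
a(Z, k) = 143
-453031/311865 + a(285, b(6))/(-345748) = -453031/311865 + 143/(-345748) = -453031*1/311865 + 143*(-1/345748) = -453031/311865 - 11/26596 = -12052242991/8294361540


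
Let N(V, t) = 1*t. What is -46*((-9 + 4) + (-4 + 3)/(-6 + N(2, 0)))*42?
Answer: 9338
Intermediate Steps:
N(V, t) = t
-46*((-9 + 4) + (-4 + 3)/(-6 + N(2, 0)))*42 = -46*((-9 + 4) + (-4 + 3)/(-6 + 0))*42 = -46*(-5 - 1/(-6))*42 = -46*(-5 - 1*(-1/6))*42 = -46*(-5 + 1/6)*42 = -46*(-29/6)*42 = (667/3)*42 = 9338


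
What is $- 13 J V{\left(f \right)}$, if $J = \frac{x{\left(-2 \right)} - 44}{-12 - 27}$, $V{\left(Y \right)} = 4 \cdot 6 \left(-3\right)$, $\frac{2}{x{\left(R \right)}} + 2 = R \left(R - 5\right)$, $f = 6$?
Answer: $1052$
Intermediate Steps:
$x{\left(R \right)} = \frac{2}{-2 + R \left(-5 + R\right)}$ ($x{\left(R \right)} = \frac{2}{-2 + R \left(R - 5\right)} = \frac{2}{-2 + R \left(-5 + R\right)}$)
$V{\left(Y \right)} = -72$ ($V{\left(Y \right)} = 24 \left(-3\right) = -72$)
$J = \frac{263}{234}$ ($J = \frac{\frac{2}{-2 + \left(-2\right)^{2} - -10} - 44}{-12 - 27} = \frac{\frac{2}{-2 + 4 + 10} - 44}{-39} = \left(\frac{2}{12} - 44\right) \left(- \frac{1}{39}\right) = \left(2 \cdot \frac{1}{12} - 44\right) \left(- \frac{1}{39}\right) = \left(\frac{1}{6} - 44\right) \left(- \frac{1}{39}\right) = \left(- \frac{263}{6}\right) \left(- \frac{1}{39}\right) = \frac{263}{234} \approx 1.1239$)
$- 13 J V{\left(f \right)} = \left(-13\right) \frac{263}{234} \left(-72\right) = \left(- \frac{263}{18}\right) \left(-72\right) = 1052$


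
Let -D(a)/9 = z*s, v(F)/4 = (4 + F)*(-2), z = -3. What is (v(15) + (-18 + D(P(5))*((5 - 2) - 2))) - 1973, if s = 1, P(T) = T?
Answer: -2116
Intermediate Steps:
v(F) = -32 - 8*F (v(F) = 4*((4 + F)*(-2)) = 4*(-8 - 2*F) = -32 - 8*F)
D(a) = 27 (D(a) = -(-27) = -9*(-3) = 27)
(v(15) + (-18 + D(P(5))*((5 - 2) - 2))) - 1973 = ((-32 - 8*15) + (-18 + 27*((5 - 2) - 2))) - 1973 = ((-32 - 120) + (-18 + 27*(3 - 2))) - 1973 = (-152 + (-18 + 27*1)) - 1973 = (-152 + (-18 + 27)) - 1973 = (-152 + 9) - 1973 = -143 - 1973 = -2116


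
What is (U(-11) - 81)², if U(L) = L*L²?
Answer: 1993744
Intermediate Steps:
U(L) = L³
(U(-11) - 81)² = ((-11)³ - 81)² = (-1331 - 81)² = (-1412)² = 1993744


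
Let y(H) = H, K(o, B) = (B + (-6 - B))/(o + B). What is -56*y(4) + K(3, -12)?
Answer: -670/3 ≈ -223.33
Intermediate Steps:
K(o, B) = -6/(B + o)
-56*y(4) + K(3, -12) = -56*4 - 6/(-12 + 3) = -224 - 6/(-9) = -224 - 6*(-⅑) = -224 + ⅔ = -670/3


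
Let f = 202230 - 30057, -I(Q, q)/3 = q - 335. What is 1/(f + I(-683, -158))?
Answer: 1/173652 ≈ 5.7586e-6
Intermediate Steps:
I(Q, q) = 1005 - 3*q (I(Q, q) = -3*(q - 335) = -3*(-335 + q) = 1005 - 3*q)
f = 172173
1/(f + I(-683, -158)) = 1/(172173 + (1005 - 3*(-158))) = 1/(172173 + (1005 + 474)) = 1/(172173 + 1479) = 1/173652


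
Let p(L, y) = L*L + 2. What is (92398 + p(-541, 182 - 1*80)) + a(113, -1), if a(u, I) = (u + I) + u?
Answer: 385306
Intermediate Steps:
p(L, y) = 2 + L² (p(L, y) = L² + 2 = 2 + L²)
a(u, I) = I + 2*u (a(u, I) = (I + u) + u = I + 2*u)
(92398 + p(-541, 182 - 1*80)) + a(113, -1) = (92398 + (2 + (-541)²)) + (-1 + 2*113) = (92398 + (2 + 292681)) + (-1 + 226) = (92398 + 292683) + 225 = 385081 + 225 = 385306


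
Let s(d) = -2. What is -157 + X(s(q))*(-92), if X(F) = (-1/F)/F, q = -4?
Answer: -134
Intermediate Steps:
X(F) = -1/F²
-157 + X(s(q))*(-92) = -157 - 1/(-2)²*(-92) = -157 - 1*¼*(-92) = -157 - ¼*(-92) = -157 + 23 = -134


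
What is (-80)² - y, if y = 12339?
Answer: -5939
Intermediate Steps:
(-80)² - y = (-80)² - 1*12339 = 6400 - 12339 = -5939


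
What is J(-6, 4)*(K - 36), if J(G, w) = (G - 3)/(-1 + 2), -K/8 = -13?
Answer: -612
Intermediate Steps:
K = 104 (K = -8*(-13) = 104)
J(G, w) = -3 + G (J(G, w) = (-3 + G)/1 = (-3 + G)*1 = -3 + G)
J(-6, 4)*(K - 36) = (-3 - 6)*(104 - 36) = -9*68 = -612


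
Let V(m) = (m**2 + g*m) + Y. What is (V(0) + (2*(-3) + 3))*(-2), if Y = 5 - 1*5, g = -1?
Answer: 6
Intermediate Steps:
Y = 0 (Y = 5 - 5 = 0)
V(m) = m**2 - m (V(m) = (m**2 - m) + 0 = m**2 - m)
(V(0) + (2*(-3) + 3))*(-2) = (0*(-1 + 0) + (2*(-3) + 3))*(-2) = (0*(-1) + (-6 + 3))*(-2) = (0 - 3)*(-2) = -3*(-2) = 6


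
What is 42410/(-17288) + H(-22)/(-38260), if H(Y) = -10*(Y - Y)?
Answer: -21205/8644 ≈ -2.4531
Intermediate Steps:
H(Y) = 0 (H(Y) = -10*0 = 0)
42410/(-17288) + H(-22)/(-38260) = 42410/(-17288) + 0/(-38260) = 42410*(-1/17288) + 0*(-1/38260) = -21205/8644 + 0 = -21205/8644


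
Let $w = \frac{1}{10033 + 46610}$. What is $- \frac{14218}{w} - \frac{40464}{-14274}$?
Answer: $- \frac{638642685734}{793} \approx -8.0535 \cdot 10^{8}$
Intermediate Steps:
$w = \frac{1}{56643} \approx 1.7654 \cdot 10^{-5}$
$- \frac{14218}{w} - \frac{40464}{-14274} = - 14218 \frac{1}{\frac{1}{56643}} - \frac{40464}{-14274} = \left(-14218\right) 56643 - - \frac{2248}{793} = -805350174 + \frac{2248}{793} = - \frac{638642685734}{793}$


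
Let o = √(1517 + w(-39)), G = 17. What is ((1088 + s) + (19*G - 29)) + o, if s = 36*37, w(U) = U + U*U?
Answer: 2714 + √2999 ≈ 2768.8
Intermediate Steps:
w(U) = U + U²
s = 1332
o = √2999 (o = √(1517 - 39*(1 - 39)) = √(1517 - 39*(-38)) = √(1517 + 1482) = √2999 ≈ 54.763)
((1088 + s) + (19*G - 29)) + o = ((1088 + 1332) + (19*17 - 29)) + √2999 = (2420 + (323 - 29)) + √2999 = (2420 + 294) + √2999 = 2714 + √2999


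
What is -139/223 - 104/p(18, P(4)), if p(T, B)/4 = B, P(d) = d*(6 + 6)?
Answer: -6235/5352 ≈ -1.1650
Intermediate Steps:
P(d) = 12*d (P(d) = d*12 = 12*d)
p(T, B) = 4*B
-139/223 - 104/p(18, P(4)) = -139/223 - 104/(4*(12*4)) = -139*1/223 - 104/(4*48) = -139/223 - 104/192 = -139/223 - 104*1/192 = -139/223 - 13/24 = -6235/5352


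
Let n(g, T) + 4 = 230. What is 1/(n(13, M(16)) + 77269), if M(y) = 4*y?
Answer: 1/77495 ≈ 1.2904e-5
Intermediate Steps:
n(g, T) = 226 (n(g, T) = -4 + 230 = 226)
1/(n(13, M(16)) + 77269) = 1/(226 + 77269) = 1/77495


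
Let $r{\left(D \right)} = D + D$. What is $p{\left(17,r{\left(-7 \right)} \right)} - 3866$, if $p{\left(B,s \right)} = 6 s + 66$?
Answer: $-3884$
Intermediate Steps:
$r{\left(D \right)} = 2 D$
$p{\left(B,s \right)} = 66 + 6 s$
$p{\left(17,r{\left(-7 \right)} \right)} - 3866 = \left(66 + 6 \cdot 2 \left(-7\right)\right) - 3866 = \left(66 + 6 \left(-14\right)\right) - 3866 = \left(66 - 84\right) - 3866 = -18 - 3866 = -3884$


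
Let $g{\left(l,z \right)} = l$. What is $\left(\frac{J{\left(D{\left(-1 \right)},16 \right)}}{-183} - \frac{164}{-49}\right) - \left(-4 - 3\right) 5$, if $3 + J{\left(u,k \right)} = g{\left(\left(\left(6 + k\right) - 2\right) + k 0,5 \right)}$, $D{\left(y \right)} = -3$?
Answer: $\frac{343024}{8967} \approx 38.254$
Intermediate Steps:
$J{\left(u,k \right)} = 1 + k$ ($J{\left(u,k \right)} = -3 + \left(\left(\left(6 + k\right) - 2\right) + k 0\right) = -3 + \left(\left(4 + k\right) + 0\right) = -3 + \left(4 + k\right) = 1 + k$)
$\left(\frac{J{\left(D{\left(-1 \right)},16 \right)}}{-183} - \frac{164}{-49}\right) - \left(-4 - 3\right) 5 = \left(\frac{1 + 16}{-183} - \frac{164}{-49}\right) - \left(-4 - 3\right) 5 = \left(17 \left(- \frac{1}{183}\right) - - \frac{164}{49}\right) - \left(-7\right) 5 = \left(- \frac{17}{183} + \frac{164}{49}\right) - -35 = \frac{29179}{8967} + 35 = \frac{343024}{8967}$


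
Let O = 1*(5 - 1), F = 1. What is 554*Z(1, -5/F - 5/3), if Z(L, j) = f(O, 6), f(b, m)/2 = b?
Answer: 4432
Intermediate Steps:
O = 4 (O = 1*4 = 4)
f(b, m) = 2*b
Z(L, j) = 8 (Z(L, j) = 2*4 = 8)
554*Z(1, -5/F - 5/3) = 554*8 = 4432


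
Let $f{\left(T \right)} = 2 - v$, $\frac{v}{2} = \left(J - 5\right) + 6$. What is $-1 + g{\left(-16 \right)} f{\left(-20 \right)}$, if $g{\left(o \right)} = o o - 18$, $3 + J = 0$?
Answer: $1427$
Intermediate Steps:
$J = -3$ ($J = -3 + 0 = -3$)
$v = -4$ ($v = 2 \left(\left(-3 - 5\right) + 6\right) = 2 \left(-8 + 6\right) = 2 \left(-2\right) = -4$)
$f{\left(T \right)} = 6$ ($f{\left(T \right)} = 2 - -4 = 2 + 4 = 6$)
$g{\left(o \right)} = -18 + o^{2}$ ($g{\left(o \right)} = o^{2} - 18 = -18 + o^{2}$)
$-1 + g{\left(-16 \right)} f{\left(-20 \right)} = -1 + \left(-18 + \left(-16\right)^{2}\right) 6 = -1 + \left(-18 + 256\right) 6 = -1 + 238 \cdot 6 = -1 + 1428 = 1427$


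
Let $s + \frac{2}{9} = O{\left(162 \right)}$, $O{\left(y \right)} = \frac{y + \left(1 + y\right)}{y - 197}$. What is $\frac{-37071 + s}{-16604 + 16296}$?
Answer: $\frac{584018}{4851} \approx 120.39$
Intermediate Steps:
$O{\left(y \right)} = \frac{1 + 2 y}{-197 + y}$
$s = - \frac{599}{63}$ ($s = - \frac{2}{9} + \frac{1 + 2 \cdot 162}{-197 + 162} = - \frac{2}{9} + \frac{1 + 324}{-35} = - \frac{2}{9} - \frac{65}{7} = - \frac{599}{63} \approx -9.5079$)
$\frac{-37071 + s}{-16604 + 16296} = \frac{-37071 - \frac{599}{63}}{-16604 + 16296} = - \frac{2336072}{63 \left(-308\right)} = \left(- \frac{2336072}{63}\right) \left(- \frac{1}{308}\right) = \frac{584018}{4851}$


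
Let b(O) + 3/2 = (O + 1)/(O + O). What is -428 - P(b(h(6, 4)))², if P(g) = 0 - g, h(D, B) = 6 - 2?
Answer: -27441/64 ≈ -428.77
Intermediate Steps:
h(D, B) = 4
b(O) = -3/2 + (1 + O)/(2*O) (b(O) = -3/2 + (O + 1)/(O + O) = -3/2 + (1 + O)/((2*O)) = -3/2 + (1 + O)*(1/(2*O)) = -3/2 + (1 + O)/(2*O))
P(g) = -g
-428 - P(b(h(6, 4)))² = -428 - (-(½ - 1*4)/4)² = -428 - (-(½ - 4)/4)² = -428 - (-(-7)/(4*2))² = -428 - (-1*(-7/8))² = -428 - (7/8)² = -428 - 1*49/64 = -428 - 49/64 = -27441/64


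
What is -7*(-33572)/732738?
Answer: 117502/366369 ≈ 0.32072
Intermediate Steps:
-7*(-33572)/732738 = 235004*(1/732738) = 117502/366369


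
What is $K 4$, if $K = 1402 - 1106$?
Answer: $1184$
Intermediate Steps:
$K = 296$ ($K = 1402 - 1106 = 296$)
$K 4 = 296 \cdot 4 = 1184$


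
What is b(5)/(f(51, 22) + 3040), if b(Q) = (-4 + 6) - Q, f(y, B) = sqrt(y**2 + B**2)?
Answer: -608/615901 + sqrt(3085)/3079505 ≈ -0.00096914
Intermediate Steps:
f(y, B) = sqrt(B**2 + y**2)
b(Q) = 2 - Q
b(5)/(f(51, 22) + 3040) = (2 - 1*5)/(sqrt(22**2 + 51**2) + 3040) = (2 - 5)/(sqrt(484 + 2601) + 3040) = -3/(sqrt(3085) + 3040) = -3/(3040 + sqrt(3085))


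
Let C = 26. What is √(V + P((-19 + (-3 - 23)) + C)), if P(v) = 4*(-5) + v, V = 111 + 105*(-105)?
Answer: 3*I*√1217 ≈ 104.66*I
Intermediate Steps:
V = -10914 (V = 111 - 11025 = -10914)
P(v) = -20 + v
√(V + P((-19 + (-3 - 23)) + C)) = √(-10914 + (-20 + ((-19 + (-3 - 23)) + 26))) = √(-10914 + (-20 + ((-19 - 26) + 26))) = √(-10914 + (-20 + (-45 + 26))) = √(-10914 + (-20 - 19)) = √(-10914 - 39) = √(-10953) = 3*I*√1217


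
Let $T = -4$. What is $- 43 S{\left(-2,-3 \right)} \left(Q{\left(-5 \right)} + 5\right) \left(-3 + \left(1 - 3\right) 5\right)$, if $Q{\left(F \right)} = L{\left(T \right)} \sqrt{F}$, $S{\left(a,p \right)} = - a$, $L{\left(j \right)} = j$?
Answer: $5590 - 4472 i \sqrt{5} \approx 5590.0 - 9999.7 i$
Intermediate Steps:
$Q{\left(F \right)} = - 4 \sqrt{F}$
$- 43 S{\left(-2,-3 \right)} \left(Q{\left(-5 \right)} + 5\right) \left(-3 + \left(1 - 3\right) 5\right) = - 43 \left(\left(-1\right) \left(-2\right)\right) \left(- 4 \sqrt{-5} + 5\right) \left(-3 + \left(1 - 3\right) 5\right) = \left(-43\right) 2 \left(- 4 i \sqrt{5} + 5\right) \left(-3 - 10\right) = - 86 \left(- 4 i \sqrt{5} + 5\right) \left(-3 - 10\right) = - 86 \left(5 - 4 i \sqrt{5}\right) \left(-13\right) = - 86 \left(-65 + 52 i \sqrt{5}\right) = 5590 - 4472 i \sqrt{5}$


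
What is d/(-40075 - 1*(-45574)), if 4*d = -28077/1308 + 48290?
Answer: 7015027/3196752 ≈ 2.1944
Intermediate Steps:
d = 21045081/1744 (d = (-28077/1308 + 48290)/4 = (-28077*1/1308 + 48290)/4 = (-9359/436 + 48290)/4 = (1/4)*(21045081/436) = 21045081/1744 ≈ 12067.)
d/(-40075 - 1*(-45574)) = 21045081/(1744*(-40075 - 1*(-45574))) = 21045081/(1744*(-40075 + 45574)) = (21045081/1744)/5499 = (21045081/1744)*(1/5499) = 7015027/3196752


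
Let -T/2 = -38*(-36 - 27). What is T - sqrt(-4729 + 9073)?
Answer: -4788 - 2*sqrt(1086) ≈ -4853.9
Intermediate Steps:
T = -4788 (T = -(-76)*(-36 - 27) = -(-76)*(-63) = -2*2394 = -4788)
T - sqrt(-4729 + 9073) = -4788 - sqrt(-4729 + 9073) = -4788 - sqrt(4344) = -4788 - 2*sqrt(1086)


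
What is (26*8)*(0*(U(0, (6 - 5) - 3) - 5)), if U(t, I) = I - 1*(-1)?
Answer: 0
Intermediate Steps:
U(t, I) = 1 + I (U(t, I) = I + 1 = 1 + I)
(26*8)*(0*(U(0, (6 - 5) - 3) - 5)) = (26*8)*(0*((1 + ((6 - 5) - 3)) - 5)) = 208*(0*((1 + (1 - 3)) - 5)) = 208*(0*((1 - 2) - 5)) = 208*(0*(-1 - 5)) = 208*(0*(-6)) = 208*0 = 0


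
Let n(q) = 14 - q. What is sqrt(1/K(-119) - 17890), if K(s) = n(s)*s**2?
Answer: I*sqrt(4481336389677)/15827 ≈ 133.75*I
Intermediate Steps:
K(s) = s**2*(14 - s) (K(s) = (14 - s)*s**2 = s**2*(14 - s))
sqrt(1/K(-119) - 17890) = sqrt(1/((-119)**2*(14 - 1*(-119))) - 17890) = sqrt(1/(14161*(14 + 119)) - 17890) = sqrt(1/(14161*133) - 17890) = sqrt(1/1883413 - 17890) = sqrt(-33694258569/1883413) = I*sqrt(4481336389677)/15827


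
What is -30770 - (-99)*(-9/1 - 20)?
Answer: -33641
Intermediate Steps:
-30770 - (-99)*(-9/1 - 20) = -30770 - (-99)*(-9*1 - 20) = -30770 - (-99)*(-9 - 20) = -30770 - (-99)*(-29) = -30770 - 1*2871 = -30770 - 2871 = -33641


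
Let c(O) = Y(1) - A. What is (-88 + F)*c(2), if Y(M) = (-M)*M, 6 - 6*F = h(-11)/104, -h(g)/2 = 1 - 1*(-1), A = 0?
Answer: 13571/156 ≈ 86.994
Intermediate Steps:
h(g) = -4 (h(g) = -2*(1 - 1*(-1)) = -2*(1 + 1) = -2*2 = -4)
F = 157/156 (F = 1 - (-2)/(3*104) = 1 - ⅙*(-1/26) = 1 + 1/156 = 157/156 ≈ 1.0064)
Y(M) = -M²
c(O) = -1 (c(O) = -1*1² - 1*0 = -1*1 + 0 = -1 + 0 = -1)
(-88 + F)*c(2) = (-88 + 157/156)*(-1) = -13571/156*(-1) = 13571/156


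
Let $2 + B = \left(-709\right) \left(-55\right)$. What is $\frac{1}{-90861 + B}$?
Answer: $- \frac{1}{51868} \approx -1.928 \cdot 10^{-5}$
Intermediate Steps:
$B = 38993$ ($B = -2 - -38995 = -2 + 38995 = 38993$)
$\frac{1}{-90861 + B} = \frac{1}{-90861 + 38993} = \frac{1}{-51868} = - \frac{1}{51868}$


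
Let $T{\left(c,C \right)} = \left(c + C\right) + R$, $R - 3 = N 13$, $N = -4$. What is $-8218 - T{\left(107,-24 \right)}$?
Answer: $-8252$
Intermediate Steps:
$R = -49$ ($R = 3 - 52 = -49$)
$T{\left(c,C \right)} = -49 + C + c$ ($T{\left(c,C \right)} = \left(c + C\right) - 49 = \left(C + c\right) - 49 = -49 + C + c$)
$-8218 - T{\left(107,-24 \right)} = -8218 - \left(-49 - 24 + 107\right) = -8218 - 34 = -8252$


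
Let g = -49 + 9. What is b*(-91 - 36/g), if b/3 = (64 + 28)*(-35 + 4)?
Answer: 3854478/5 ≈ 7.7090e+5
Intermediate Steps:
b = -8556 (b = 3*((64 + 28)*(-35 + 4)) = 3*(92*(-31)) = 3*(-2852) = -8556)
g = -40
b*(-91 - 36/g) = -8556*(-91 - 36/(-40)) = -8556*(-91 - 36*(-1/40)) = -8556*(-91 + 9/10) = -8556*(-901/10) = 3854478/5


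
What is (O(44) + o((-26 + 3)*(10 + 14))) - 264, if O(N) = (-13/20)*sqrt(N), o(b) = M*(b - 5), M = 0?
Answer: -264 - 13*sqrt(11)/10 ≈ -268.31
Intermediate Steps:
o(b) = 0 (o(b) = 0*(b - 5) = 0*(-5 + b) = 0)
O(N) = -13*sqrt(N)/20 (O(N) = (-13*1/20)*sqrt(N) = -13*sqrt(N)/20)
(O(44) + o((-26 + 3)*(10 + 14))) - 264 = (-13*sqrt(11)/10 + 0) - 264 = -13*sqrt(11)/10 - 264 = -264 - 13*sqrt(11)/10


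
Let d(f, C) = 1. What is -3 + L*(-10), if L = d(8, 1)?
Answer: -13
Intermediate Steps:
L = 1
-3 + L*(-10) = -3 + 1*(-10) = -3 - 10 = -13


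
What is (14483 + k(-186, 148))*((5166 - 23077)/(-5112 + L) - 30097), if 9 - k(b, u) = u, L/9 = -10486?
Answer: -21474490120732/49743 ≈ -4.3171e+8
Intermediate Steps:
L = -94374 (L = 9*(-10486) = -94374)
k(b, u) = 9 - u
(14483 + k(-186, 148))*((5166 - 23077)/(-5112 + L) - 30097) = (14483 + (9 - 1*148))*((5166 - 23077)/(-5112 - 94374) - 30097) = (14483 + (9 - 148))*(-17911/(-99486) - 30097) = (14483 - 139)*(-17911*(-1/99486) - 30097) = 14344*(17911/99486 - 30097) = 14344*(-2994212231/99486) = -21474490120732/49743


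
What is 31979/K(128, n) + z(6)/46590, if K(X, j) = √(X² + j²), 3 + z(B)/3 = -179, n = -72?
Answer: -91/7765 + 31979*√337/2696 ≈ 217.74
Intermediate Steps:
z(B) = -546 (z(B) = -9 + 3*(-179) = -9 - 537 = -546)
31979/K(128, n) + z(6)/46590 = 31979/(√(128² + (-72)²)) - 546/46590 = 31979/(√(16384 + 5184)) - 546*1/46590 = 31979/(√21568) - 91/7765 = 31979/((8*√337)) - 91/7765 = 31979*(√337/2696) - 91/7765 = 31979*√337/2696 - 91/7765 = -91/7765 + 31979*√337/2696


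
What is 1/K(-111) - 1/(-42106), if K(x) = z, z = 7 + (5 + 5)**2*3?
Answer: 42413/12926542 ≈ 0.0032811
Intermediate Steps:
z = 307 (z = 7 + 10**2*3 = 7 + 100*3 = 7 + 300 = 307)
K(x) = 307
1/K(-111) - 1/(-42106) = 1/307 - 1/(-42106) = 1/307 - 1*(-1/42106) = 1/307 + 1/42106 = 42413/12926542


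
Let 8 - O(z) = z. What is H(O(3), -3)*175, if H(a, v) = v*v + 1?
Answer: 1750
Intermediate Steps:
O(z) = 8 - z
H(a, v) = 1 + v² (H(a, v) = v² + 1 = 1 + v²)
H(O(3), -3)*175 = (1 + (-3)²)*175 = (1 + 9)*175 = 10*175 = 1750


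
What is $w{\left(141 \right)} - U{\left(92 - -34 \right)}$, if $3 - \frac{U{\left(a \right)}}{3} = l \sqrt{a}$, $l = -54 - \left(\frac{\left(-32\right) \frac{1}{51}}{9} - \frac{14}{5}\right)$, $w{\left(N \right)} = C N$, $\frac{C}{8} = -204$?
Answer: $-230121 - \frac{117344 \sqrt{14}}{255} \approx -2.3184 \cdot 10^{5}$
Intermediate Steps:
$C = -1632$ ($C = 8 \left(-204\right) = -1632$)
$w{\left(N \right)} = - 1632 N$
$l = - \frac{117344}{2295}$ ($l = -54 - \left(\left(-32\right) \frac{1}{51} \cdot \frac{1}{9} - \frac{14}{5}\right) = -54 - \left(\left(- \frac{32}{51}\right) \frac{1}{9} - \frac{14}{5}\right) = -54 - \left(- \frac{32}{459} - \frac{14}{5}\right) = -54 - - \frac{6586}{2295} = -54 + \frac{6586}{2295} = - \frac{117344}{2295} \approx -51.13$)
$U{\left(a \right)} = 9 + \frac{117344 \sqrt{a}}{765}$ ($U{\left(a \right)} = 9 - 3 \left(- \frac{117344 \sqrt{a}}{2295}\right) = 9 + \frac{117344 \sqrt{a}}{765}$)
$w{\left(141 \right)} - U{\left(92 - -34 \right)} = \left(-1632\right) 141 - \left(9 + \frac{117344 \sqrt{92 - -34}}{765}\right) = -230112 - \left(9 + \frac{117344 \sqrt{92 + 34}}{765}\right) = -230112 - \left(9 + \frac{117344 \sqrt{126}}{765}\right) = -230112 - \left(9 + \frac{117344 \cdot 3 \sqrt{14}}{765}\right) = -230112 - \left(9 + \frac{117344 \sqrt{14}}{255}\right) = -230121 - \frac{117344 \sqrt{14}}{255}$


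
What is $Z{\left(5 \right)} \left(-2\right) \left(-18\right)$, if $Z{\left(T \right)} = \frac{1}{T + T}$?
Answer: $\frac{18}{5} \approx 3.6$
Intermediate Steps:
$Z{\left(T \right)} = \frac{1}{2 T}$
$Z{\left(5 \right)} \left(-2\right) \left(-18\right) = \frac{1}{2 \cdot 5} \left(-2\right) \left(-18\right) = \frac{1}{2} \cdot \frac{1}{5} \left(-2\right) \left(-18\right) = \frac{1}{10} \left(-2\right) \left(-18\right) = \left(- \frac{1}{5}\right) \left(-18\right) = \frac{18}{5}$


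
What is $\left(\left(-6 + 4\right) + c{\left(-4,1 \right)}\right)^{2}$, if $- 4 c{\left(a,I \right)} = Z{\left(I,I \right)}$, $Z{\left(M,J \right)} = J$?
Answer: $\frac{81}{16} \approx 5.0625$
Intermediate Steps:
$c{\left(a,I \right)} = - \frac{I}{4}$
$\left(\left(-6 + 4\right) + c{\left(-4,1 \right)}\right)^{2} = \left(\left(-6 + 4\right) - \frac{1}{4}\right)^{2} = \left(-2 - \frac{1}{4}\right)^{2} = \left(- \frac{9}{4}\right)^{2} = \frac{81}{16}$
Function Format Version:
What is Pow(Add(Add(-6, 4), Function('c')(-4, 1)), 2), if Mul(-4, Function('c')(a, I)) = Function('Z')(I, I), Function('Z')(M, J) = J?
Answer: Rational(81, 16) ≈ 5.0625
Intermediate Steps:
Function('c')(a, I) = Mul(Rational(-1, 4), I)
Pow(Add(Add(-6, 4), Function('c')(-4, 1)), 2) = Pow(Add(Add(-6, 4), Mul(Rational(-1, 4), 1)), 2) = Pow(Add(-2, Rational(-1, 4)), 2) = Pow(Rational(-9, 4), 2) = Rational(81, 16)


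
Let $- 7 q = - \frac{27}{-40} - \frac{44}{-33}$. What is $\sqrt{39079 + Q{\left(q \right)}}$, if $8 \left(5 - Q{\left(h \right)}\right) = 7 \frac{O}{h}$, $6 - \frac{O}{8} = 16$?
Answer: $\frac{2 \sqrt{563966751}}{241} \approx 197.08$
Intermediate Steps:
$O = -80$ ($O = 48 - 128 = -80$)
$q = - \frac{241}{840}$ ($q = - \frac{- \frac{27}{-40} - \frac{44}{-33}}{7} = - \frac{\left(-27\right) \left(- \frac{1}{40}\right) - - \frac{4}{3}}{7} = - \frac{\frac{27}{40} + \frac{4}{3}}{7} = \left(- \frac{1}{7}\right) \frac{241}{120} = - \frac{241}{840} \approx -0.2869$)
$Q{\left(h \right)} = 5 + \frac{70}{h}$ ($Q{\left(h \right)} = 5 - \frac{7 \left(- \frac{80}{h}\right)}{8} = 5 - \frac{\left(-560\right) \frac{1}{h}}{8} = 5 + \frac{70}{h}$)
$\sqrt{39079 + Q{\left(q \right)}} = \sqrt{39079 + \left(5 + \frac{70}{- \frac{241}{840}}\right)} = \sqrt{39079 + \left(5 + 70 \left(- \frac{840}{241}\right)\right)} = \sqrt{39079 + \left(5 - \frac{58800}{241}\right)} = \sqrt{39079 - \frac{57595}{241}} = \sqrt{\frac{9360444}{241}} = \frac{2 \sqrt{563966751}}{241}$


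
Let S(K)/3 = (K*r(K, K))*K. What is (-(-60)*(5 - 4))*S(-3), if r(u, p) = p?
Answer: -4860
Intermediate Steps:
S(K) = 3*K³ (S(K) = 3*((K*K)*K) = 3*(K²*K) = 3*K³)
(-(-60)*(5 - 4))*S(-3) = (-(-60)*(5 - 4))*(3*(-3)³) = (-(-60))*(3*(-27)) = -20*(-3)*(-81) = 60*(-81) = -4860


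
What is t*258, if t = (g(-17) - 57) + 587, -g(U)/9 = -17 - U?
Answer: 136740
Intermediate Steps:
g(U) = 153 + 9*U (g(U) = -9*(-17 - U) = 153 + 9*U)
t = 530 (t = ((153 + 9*(-17)) - 57) + 587 = ((153 - 153) - 57) + 587 = (0 - 57) + 587 = -57 + 587 = 530)
t*258 = 530*258 = 136740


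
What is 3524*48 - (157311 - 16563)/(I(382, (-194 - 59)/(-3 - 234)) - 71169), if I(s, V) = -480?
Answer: 4039904132/23883 ≈ 1.6915e+5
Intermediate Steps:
3524*48 - (157311 - 16563)/(I(382, (-194 - 59)/(-3 - 234)) - 71169) = 3524*48 - (157311 - 16563)/(-480 - 71169) = 169152 - 140748/(-71649) = 169152 - 140748*(-1)/71649 = 169152 - 1*(-46916/23883) = 169152 + 46916/23883 = 4039904132/23883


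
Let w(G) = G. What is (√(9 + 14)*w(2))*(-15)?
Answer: -30*√23 ≈ -143.88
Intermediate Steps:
(√(9 + 14)*w(2))*(-15) = (√(9 + 14)*2)*(-15) = (√23*2)*(-15) = (2*√23)*(-15) = -30*√23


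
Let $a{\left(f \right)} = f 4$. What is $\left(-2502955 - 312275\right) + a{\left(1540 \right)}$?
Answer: $-2809070$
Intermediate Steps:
$a{\left(f \right)} = 4 f$
$\left(-2502955 - 312275\right) + a{\left(1540 \right)} = \left(-2502955 - 312275\right) + 4 \cdot 1540 = -2815230 + 6160 = -2809070$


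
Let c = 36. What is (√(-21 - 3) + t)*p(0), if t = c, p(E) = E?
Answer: 0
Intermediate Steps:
t = 36
(√(-21 - 3) + t)*p(0) = (√(-21 - 3) + 36)*0 = (√(-24) + 36)*0 = (2*I*√6 + 36)*0 = (36 + 2*I*√6)*0 = 0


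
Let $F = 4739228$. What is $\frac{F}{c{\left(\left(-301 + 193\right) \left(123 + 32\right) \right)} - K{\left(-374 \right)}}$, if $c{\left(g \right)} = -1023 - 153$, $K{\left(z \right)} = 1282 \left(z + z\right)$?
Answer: $\frac{1184807}{239440} \approx 4.9482$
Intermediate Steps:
$K{\left(z \right)} = 2564 z$ ($K{\left(z \right)} = 1282 \cdot 2 z = 2564 z$)
$c{\left(g \right)} = -1176$ ($c{\left(g \right)} = -1023 - 153 = -1176$)
$\frac{F}{c{\left(\left(-301 + 193\right) \left(123 + 32\right) \right)} - K{\left(-374 \right)}} = \frac{4739228}{-1176 - 2564 \left(-374\right)} = \frac{4739228}{-1176 - -958936} = \frac{4739228}{-1176 + 958936} = \frac{4739228}{957760} = 4739228 \cdot \frac{1}{957760} = \frac{1184807}{239440}$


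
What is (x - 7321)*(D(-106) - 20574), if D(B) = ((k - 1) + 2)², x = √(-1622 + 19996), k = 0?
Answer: 150614933 - 20573*√18374 ≈ 1.4783e+8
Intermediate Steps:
x = √18374 ≈ 135.55
D(B) = 1 (D(B) = ((0 - 1) + 2)² = (-1 + 2)² = 1² = 1)
(x - 7321)*(D(-106) - 20574) = (√18374 - 7321)*(1 - 20574) = (-7321 + √18374)*(-20573) = 150614933 - 20573*√18374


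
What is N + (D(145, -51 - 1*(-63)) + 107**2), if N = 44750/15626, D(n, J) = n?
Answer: 90606297/7813 ≈ 11597.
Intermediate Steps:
N = 22375/7813 (N = 44750*(1/15626) = 22375/7813 ≈ 2.8638)
N + (D(145, -51 - 1*(-63)) + 107**2) = 22375/7813 + (145 + 107**2) = 22375/7813 + (145 + 11449) = 22375/7813 + 11594 = 90606297/7813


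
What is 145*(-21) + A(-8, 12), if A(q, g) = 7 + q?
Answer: -3046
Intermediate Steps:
145*(-21) + A(-8, 12) = 145*(-21) + (7 - 8) = -3045 - 1 = -3046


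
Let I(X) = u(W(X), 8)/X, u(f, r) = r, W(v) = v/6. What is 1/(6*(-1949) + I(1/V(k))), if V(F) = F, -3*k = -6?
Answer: -1/11678 ≈ -8.5631e-5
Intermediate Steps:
k = 2 (k = -⅓*(-6) = 2)
W(v) = v/6 (W(v) = v*(⅙) = v/6)
I(X) = 8/X
1/(6*(-1949) + I(1/V(k))) = 1/(6*(-1949) + 8/(1/2)) = 1/(-11694 + 8/(½)) = 1/(-11694 + 8*2) = 1/(-11694 + 16) = 1/(-11678) = -1/11678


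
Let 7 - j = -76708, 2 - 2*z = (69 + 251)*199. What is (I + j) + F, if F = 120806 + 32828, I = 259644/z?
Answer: 2444607389/10613 ≈ 2.3034e+5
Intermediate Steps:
z = -31839 (z = 1 - (69 + 251)*199/2 = 1 - 160*199 = 1 - ½*63680 = 1 - 31840 = -31839)
j = 76715 (j = 7 - 1*(-76708) = 7 + 76708 = 76715)
I = -86548/10613 (I = 259644/(-31839) = 259644*(-1/31839) = -86548/10613 ≈ -8.1549)
F = 153634
(I + j) + F = (-86548/10613 + 76715) + 153634 = 814089747/10613 + 153634 = 2444607389/10613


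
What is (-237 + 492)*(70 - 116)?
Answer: -11730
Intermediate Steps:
(-237 + 492)*(70 - 116) = 255*(-46) = -11730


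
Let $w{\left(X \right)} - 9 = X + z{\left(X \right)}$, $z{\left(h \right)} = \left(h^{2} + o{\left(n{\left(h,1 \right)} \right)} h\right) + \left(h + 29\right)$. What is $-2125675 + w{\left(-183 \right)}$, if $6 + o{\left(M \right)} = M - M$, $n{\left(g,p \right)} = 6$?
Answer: $-2091416$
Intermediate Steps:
$o{\left(M \right)} = -6$ ($o{\left(M \right)} = -6 + \left(M - M\right) = -6 + 0 = -6$)
$z{\left(h \right)} = 29 + h^{2} - 5 h$ ($z{\left(h \right)} = \left(h^{2} - 6 h\right) + \left(h + 29\right) = \left(h^{2} - 6 h\right) + \left(29 + h\right) = 29 + h^{2} - 5 h$)
$w{\left(X \right)} = 38 + X^{2} - 4 X$ ($w{\left(X \right)} = 9 + \left(X + \left(29 + X^{2} - 5 X\right)\right) = 9 + \left(29 + X^{2} - 4 X\right) = 38 + X^{2} - 4 X$)
$-2125675 + w{\left(-183 \right)} = -2125675 + \left(38 + \left(-183\right)^{2} - -732\right) = -2125675 + \left(38 + 33489 + 732\right) = -2125675 + 34259 = -2091416$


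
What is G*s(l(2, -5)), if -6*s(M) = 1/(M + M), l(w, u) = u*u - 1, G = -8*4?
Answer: 1/9 ≈ 0.11111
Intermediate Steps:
G = -32
l(w, u) = -1 + u**2 (l(w, u) = u**2 - 1 = -1 + u**2)
s(M) = -1/(12*M) (s(M) = -1/(6*(M + M)) = -1/(2*M)/6 = -1/(12*M))
G*s(l(2, -5)) = -(-8)/(3*(-1 + (-5)**2)) = -(-8)/(3*(-1 + 25)) = -(-8)/(3*24) = -32*(-1/288) = 1/9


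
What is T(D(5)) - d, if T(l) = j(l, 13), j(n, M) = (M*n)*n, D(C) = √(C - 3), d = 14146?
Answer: -14120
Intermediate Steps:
D(C) = √(-3 + C)
j(n, M) = M*n²
T(l) = 13*l²
T(D(5)) - d = 13*(√(-3 + 5))² - 1*14146 = 13*(√2)² - 14146 = 13*2 - 14146 = 26 - 14146 = -14120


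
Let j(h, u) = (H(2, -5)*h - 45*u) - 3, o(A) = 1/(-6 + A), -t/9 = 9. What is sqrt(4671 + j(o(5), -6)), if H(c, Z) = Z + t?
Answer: 4*sqrt(314) ≈ 70.880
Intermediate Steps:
t = -81 (t = -9*9 = -81)
H(c, Z) = -81 + Z (H(c, Z) = Z - 81 = -81 + Z)
j(h, u) = -3 - 86*h - 45*u (j(h, u) = ((-81 - 5)*h - 45*u) - 3 = (-86*h - 45*u) - 3 = -3 - 86*h - 45*u)
sqrt(4671 + j(o(5), -6)) = sqrt(4671 + (-3 - 86/(-6 + 5) - 45*(-6))) = sqrt(4671 + (-3 - 86/(-1) + 270)) = sqrt(4671 + (-3 - 86*(-1) + 270)) = sqrt(4671 + (-3 + 86 + 270)) = sqrt(4671 + 353) = sqrt(5024) = 4*sqrt(314)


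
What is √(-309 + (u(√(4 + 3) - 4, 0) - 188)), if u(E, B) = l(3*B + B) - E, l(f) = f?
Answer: √(-493 - √7) ≈ 22.263*I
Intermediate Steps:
u(E, B) = -E + 4*B (u(E, B) = (3*B + B) - E = 4*B - E = -E + 4*B)
√(-309 + (u(√(4 + 3) - 4, 0) - 188)) = √(-309 + ((-(√(4 + 3) - 4) + 4*0) - 188)) = √(-309 + ((-(√7 - 4) + 0) - 188)) = √(-309 + ((-(-4 + √7) + 0) - 188)) = √(-309 + (((4 - √7) + 0) - 188)) = √(-309 + ((4 - √7) - 188)) = √(-309 + (-184 - √7)) = √(-493 - √7)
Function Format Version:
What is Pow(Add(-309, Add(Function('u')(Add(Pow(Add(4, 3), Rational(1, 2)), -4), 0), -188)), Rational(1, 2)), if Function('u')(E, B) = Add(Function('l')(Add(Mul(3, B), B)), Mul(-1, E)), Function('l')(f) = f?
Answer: Pow(Add(-493, Mul(-1, Pow(7, Rational(1, 2)))), Rational(1, 2)) ≈ Mul(22.263, I)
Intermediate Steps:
Function('u')(E, B) = Add(Mul(-1, E), Mul(4, B)) (Function('u')(E, B) = Add(Add(Mul(3, B), B), Mul(-1, E)) = Add(Mul(4, B), Mul(-1, E)) = Add(Mul(-1, E), Mul(4, B)))
Pow(Add(-309, Add(Function('u')(Add(Pow(Add(4, 3), Rational(1, 2)), -4), 0), -188)), Rational(1, 2)) = Pow(Add(-309, Add(Add(Mul(-1, Add(Pow(Add(4, 3), Rational(1, 2)), -4)), Mul(4, 0)), -188)), Rational(1, 2)) = Pow(Add(-309, Add(Add(Mul(-1, Add(Pow(7, Rational(1, 2)), -4)), 0), -188)), Rational(1, 2)) = Pow(Add(-309, Add(Add(Mul(-1, Add(-4, Pow(7, Rational(1, 2)))), 0), -188)), Rational(1, 2)) = Pow(Add(-309, Add(Add(Add(4, Mul(-1, Pow(7, Rational(1, 2)))), 0), -188)), Rational(1, 2)) = Pow(Add(-309, Add(Add(4, Mul(-1, Pow(7, Rational(1, 2)))), -188)), Rational(1, 2)) = Pow(Add(-309, Add(-184, Mul(-1, Pow(7, Rational(1, 2))))), Rational(1, 2)) = Pow(Add(-493, Mul(-1, Pow(7, Rational(1, 2)))), Rational(1, 2))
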